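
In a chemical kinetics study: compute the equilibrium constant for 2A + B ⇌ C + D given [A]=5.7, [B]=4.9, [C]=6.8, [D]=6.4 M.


Kc = [C][D]/([A]^2[B])
= (6.8^1 × 6.4^1)/(5.7^2 × 4.9^1)
= 43.52/159.201
= 0.2734

0.2734


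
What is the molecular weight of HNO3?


M(HNO3) = 1×1.008 + 1×14.01 + 3×16.0
= 1.01 + 14.01 + 48.0
= 63.02 g/mol

63.02 g/mol


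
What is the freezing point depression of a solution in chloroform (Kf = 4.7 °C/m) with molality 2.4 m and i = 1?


ΔTf = Kf × m × i
= 4.7 × 2.4 × 1
= 11.28 °C

11.28 °C


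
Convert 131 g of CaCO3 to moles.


M(CaCO3) = 100.09 g/mol
n = mass/M = 131/100.09 = 1.3088 mol

1.3088 mol


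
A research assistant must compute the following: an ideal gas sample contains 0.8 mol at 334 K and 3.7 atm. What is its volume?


PV = nRT  (R = 0.08206 L·atm/(mol·K))
V = nRT/P = 0.8×0.08206×334/3.7
= 5.926 L

5.926 L


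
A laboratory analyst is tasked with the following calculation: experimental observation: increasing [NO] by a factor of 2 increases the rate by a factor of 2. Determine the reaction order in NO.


rate ∝ [NO]^n
2^n = 2 → n = 1
Order in NO: 1

1


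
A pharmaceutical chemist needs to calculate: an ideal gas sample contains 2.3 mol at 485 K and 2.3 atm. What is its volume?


PV = nRT  (R = 0.08206 L·atm/(mol·K))
V = nRT/P = 2.3×0.08206×485/2.3
= 39.799 L

39.799 L


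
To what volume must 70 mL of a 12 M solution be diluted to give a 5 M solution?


C1V1 = C2V2
12 × 70 = 5 × V2
V2 = 840/5 = 168.0 mL

168.0 mL


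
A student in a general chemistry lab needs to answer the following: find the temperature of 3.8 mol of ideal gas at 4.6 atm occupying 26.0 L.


PV = nRT  (R = 0.08206 L·atm/(mol·K))
T = PV/(nR) = 4.6×26.0/(3.8×0.08206)
= 119.60/0.311828
= 383.54 K

383.54 K


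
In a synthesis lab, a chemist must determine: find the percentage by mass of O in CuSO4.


M(CuSO4) = 1×63.55 + 1×32.07 + 4×16.0 = 159.62 g/mol
Mass of O = 4 × 16.0 = 64.00 g/mol
% O = 64.00/159.62 × 100 = 40.10%

40.10%


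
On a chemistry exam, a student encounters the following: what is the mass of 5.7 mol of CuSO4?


M(CuSO4) = 159.62 g/mol
mass = n × M = 5.7 × 159.62 = 909.83 g

909.83 g


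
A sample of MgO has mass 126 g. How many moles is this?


M(MgO) = 40.31 g/mol
n = mass/M = 126/40.31 = 3.1258 mol

3.1258 mol


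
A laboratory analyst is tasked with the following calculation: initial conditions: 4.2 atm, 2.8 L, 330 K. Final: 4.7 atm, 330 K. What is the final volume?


P1V1/T1 = P2V2/T2
V2 = P1V1T2/(T1P2)
= 4.2×2.8×330/(330×4.7)
= 2.502 L

2.502 L


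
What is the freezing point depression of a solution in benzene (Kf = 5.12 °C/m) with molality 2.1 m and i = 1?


ΔTf = Kf × m × i
= 5.12 × 2.1 × 1
= 10.752 °C

10.752 °C


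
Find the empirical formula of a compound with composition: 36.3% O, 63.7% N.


Assume 100 g sample. Moles of each element:
  O: 36.3/16.0 = 2.269 mol
  N: 63.7/14.01 = 4.547 mol
Divide by smallest (2.269):
  O: 2.269/2.269 = 1.0
  N: 4.547/2.269 = 2.0
Empirical formula: N2O

N2O


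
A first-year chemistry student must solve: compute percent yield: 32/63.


% yield = actual/theoretical × 100
= 32/63 × 100
= 50.79%

50.79%


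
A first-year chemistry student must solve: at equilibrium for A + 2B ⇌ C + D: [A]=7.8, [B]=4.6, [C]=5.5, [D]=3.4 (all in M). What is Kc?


Kc = [C][D]/([A][B]^2)
= (5.5^1 × 3.4^1)/(7.8^1 × 4.6^2)
= 18.7/165.048
= 0.1133

0.1133


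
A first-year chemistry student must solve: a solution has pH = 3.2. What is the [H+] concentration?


[H+] = 10^(-pH) = 10^(-3.2)
= 6.31×10^-4 M

6.31×10^-4 M


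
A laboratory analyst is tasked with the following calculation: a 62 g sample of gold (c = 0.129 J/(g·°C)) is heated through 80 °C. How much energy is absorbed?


q = mcΔT = 62 × 0.129 × 80
= 639.84 J

639.84 J


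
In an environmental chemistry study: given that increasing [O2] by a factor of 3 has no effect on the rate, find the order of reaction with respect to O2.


rate ∝ [O2]^n
rate ∝ [O2]^0
Order in O2: 0

0


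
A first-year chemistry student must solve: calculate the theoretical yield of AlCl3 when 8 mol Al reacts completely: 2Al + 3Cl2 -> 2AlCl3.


Mole ratio AlCl3:Al = 2:2
n(AlCl3) = 8 × 2/2 = 8.000 mol
mass = 8.000 × 133.33 = 1066.64 g

1066.64 g


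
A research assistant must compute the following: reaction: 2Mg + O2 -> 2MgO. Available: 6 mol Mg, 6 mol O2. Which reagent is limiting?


Mole ratio available / coefficient:
  Mg: 6/2 = 3.000
  O2: 6/1 = 6.000
Smaller ratio is limiting.

Mg


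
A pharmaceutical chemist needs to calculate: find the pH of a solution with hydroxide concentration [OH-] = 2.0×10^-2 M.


pOH = -log10([OH-]) = -log10(2.0×10^-2)
= 2 - log10(2.0) = 1.7
pH = 14 - pOH = 14 - 1.7 = 12.3

12.3


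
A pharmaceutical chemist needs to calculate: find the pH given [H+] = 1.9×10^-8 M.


pH = -log10([H+]) = -log10(1.9×10^-8)
= 8 - log10(1.9)
= 8 - 0.28
= 7.72

7.72


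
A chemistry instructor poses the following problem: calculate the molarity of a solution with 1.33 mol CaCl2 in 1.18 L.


M = n/V = 1.33/1.18 = 1.127 mol/L

1.127 M


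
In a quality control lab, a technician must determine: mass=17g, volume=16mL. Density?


ρ = mass/volume
= 17/16
= 1.062 g/mL

1.062 g/mL


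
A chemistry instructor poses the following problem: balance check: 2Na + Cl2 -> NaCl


Equation: 2Na + Cl2 -> NaCl
Check atoms: Cl: 2≠1, Na: 2≠1
Not balanced

No, not balanced


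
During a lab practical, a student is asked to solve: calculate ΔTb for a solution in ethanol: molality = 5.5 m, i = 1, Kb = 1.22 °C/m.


ΔTb = Kb × m × i
= 1.22 × 5.5 × 1
= 6.71 °C

6.71 °C


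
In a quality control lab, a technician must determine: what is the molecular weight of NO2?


M(NO2) = 1×14.01 + 2×16.0
= 14.01 + 32.0
= 46.01 g/mol

46.01 g/mol


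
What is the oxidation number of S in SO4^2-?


x + 4(-2) = -2, so x = +6
Oxidation number: +6

+6


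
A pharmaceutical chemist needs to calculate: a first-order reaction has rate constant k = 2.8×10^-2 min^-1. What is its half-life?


t½ = ln2/k = 0.693147/(2.8×10^-2 min^-1)
= 24.76 min

24.76 min


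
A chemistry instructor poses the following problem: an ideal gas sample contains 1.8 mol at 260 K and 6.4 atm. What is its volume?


PV = nRT  (R = 0.08206 L·atm/(mol·K))
V = nRT/P = 1.8×0.08206×260/6.4
= 6.001 L

6.001 L


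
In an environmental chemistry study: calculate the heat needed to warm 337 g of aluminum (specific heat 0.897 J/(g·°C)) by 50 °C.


q = mcΔT = 337 × 0.897 × 50
= 15114.45 J

15114.45 J


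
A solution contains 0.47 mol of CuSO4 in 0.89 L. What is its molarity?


M = n/V = 0.47/0.89 = 0.528 mol/L

0.528 M


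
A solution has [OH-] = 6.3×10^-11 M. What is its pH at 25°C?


pOH = -log10([OH-]) = -log10(6.3×10^-11)
= 11 - log10(6.3) = 10.2
pH = 14 - pOH = 14 - 10.2 = 3.8

3.8


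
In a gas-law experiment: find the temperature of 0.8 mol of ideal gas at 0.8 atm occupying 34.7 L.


PV = nRT  (R = 0.08206 L·atm/(mol·K))
T = PV/(nR) = 0.8×34.7/(0.8×0.08206)
= 27.76/0.065648
= 422.86 K

422.86 K


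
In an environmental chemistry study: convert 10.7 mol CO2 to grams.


M(CO2) = 44.01 g/mol
mass = n × M = 10.7 × 44.01 = 470.91 g

470.91 g


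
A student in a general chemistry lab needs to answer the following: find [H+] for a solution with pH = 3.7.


[H+] = 10^(-pH) = 10^(-3.7)
= 2.0×10^-4 M

2.0×10^-4 M


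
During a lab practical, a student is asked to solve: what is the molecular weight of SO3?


M(SO3) = 1×32.07 + 3×16.0
= 32.07 + 48.0
= 80.07 g/mol

80.07 g/mol


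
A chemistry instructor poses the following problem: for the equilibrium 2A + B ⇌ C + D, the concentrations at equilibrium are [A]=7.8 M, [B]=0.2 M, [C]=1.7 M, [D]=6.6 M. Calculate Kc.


Kc = [C][D]/([A]^2[B])
= (1.7^1 × 6.6^1)/(7.8^2 × 0.2^1)
= 11.22/12.168
= 0.9221

0.9221


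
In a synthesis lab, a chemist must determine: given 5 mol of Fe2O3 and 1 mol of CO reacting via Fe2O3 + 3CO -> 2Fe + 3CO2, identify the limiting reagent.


Mole ratio available / coefficient:
  Fe2O3: 5/1 = 5.000
  CO: 1/3 = 0.333
Smaller ratio is limiting.

CO


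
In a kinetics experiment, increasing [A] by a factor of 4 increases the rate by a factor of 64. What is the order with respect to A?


rate ∝ [A]^n
4^n = 64 → n = 3
Order in A: 3

3


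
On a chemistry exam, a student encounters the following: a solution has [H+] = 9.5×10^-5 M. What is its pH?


pH = -log10([H+]) = -log10(9.5×10^-5)
= 5 - log10(9.5)
= 5 - 0.98
= 4.02

4.02


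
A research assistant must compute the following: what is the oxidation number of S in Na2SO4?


2(+1) + x + 4(-2) = 0, so x = +6
Oxidation number: +6

+6


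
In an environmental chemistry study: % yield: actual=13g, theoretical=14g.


% yield = actual/theoretical × 100
= 13/14 × 100
= 92.86%

92.86%


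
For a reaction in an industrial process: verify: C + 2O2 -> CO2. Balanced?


Equation: C + 2O2 -> CO2
Check atoms: C: 1=1, O: 4≠2
Not balanced

No, not balanced


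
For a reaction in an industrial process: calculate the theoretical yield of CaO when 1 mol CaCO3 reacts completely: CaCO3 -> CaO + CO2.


Mole ratio CaO:CaCO3 = 1:1
n(CaO) = 1 × 1/1 = 1.000 mol
mass = 1.000 × 56.08 = 56.08 g

56.08 g


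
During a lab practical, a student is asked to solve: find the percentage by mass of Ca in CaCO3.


M(CaCO3) = 1×40.08 + 1×12.01 + 3×16.0 = 100.09 g/mol
Mass of Ca = 1 × 40.08 = 40.08 g/mol
% Ca = 40.08/100.09 × 100 = 40.04%

40.04%


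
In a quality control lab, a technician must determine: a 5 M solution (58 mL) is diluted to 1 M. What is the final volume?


C1V1 = C2V2
5 × 58 = 1 × V2
V2 = 290/1 = 290.0 mL

290.0 mL


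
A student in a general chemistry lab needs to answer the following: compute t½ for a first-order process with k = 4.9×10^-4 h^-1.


t½ = ln2/k = 0.693147/(4.9×10^-4 h^-1)
= 1415 h

1415 h


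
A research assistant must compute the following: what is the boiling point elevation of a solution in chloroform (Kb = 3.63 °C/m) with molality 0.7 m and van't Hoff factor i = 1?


ΔTb = Kb × m × i
= 3.63 × 0.7 × 1
= 2.541 °C

2.541 °C


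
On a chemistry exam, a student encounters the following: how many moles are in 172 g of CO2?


M(CO2) = 44.01 g/mol
n = mass/M = 172/44.01 = 3.9082 mol

3.9082 mol


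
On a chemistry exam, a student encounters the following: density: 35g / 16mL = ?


ρ = mass/volume
= 35/16
= 2.188 g/mL

2.188 g/mL


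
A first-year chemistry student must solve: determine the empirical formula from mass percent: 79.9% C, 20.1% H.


Assume 100 g sample. Moles of each element:
  C: 79.9/12.01 = 6.653 mol
  H: 20.1/1.008 = 19.94 mol
Divide by smallest (6.653):
  C: 6.653/6.653 = 1.0
  H: 19.94/6.653 = 3.0
Empirical formula: CH3

CH3


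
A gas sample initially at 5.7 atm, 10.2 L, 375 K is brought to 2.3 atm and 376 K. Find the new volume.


P1V1/T1 = P2V2/T2
V2 = P1V1T2/(T1P2)
= 5.7×10.2×376/(375×2.3)
= 25.346 L

25.346 L


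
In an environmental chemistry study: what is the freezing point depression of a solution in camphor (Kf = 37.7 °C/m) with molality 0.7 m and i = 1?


ΔTf = Kf × m × i
= 37.7 × 0.7 × 1
= 26.39 °C

26.39 °C


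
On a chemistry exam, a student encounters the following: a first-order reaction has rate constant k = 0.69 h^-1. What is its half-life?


t½ = ln2/k = 0.693147/(0.69 h^-1)
= 1.005 h

1.005 h


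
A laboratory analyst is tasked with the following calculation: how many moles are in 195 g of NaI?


M(NaI) = 149.89 g/mol
n = mass/M = 195/149.89 = 1.301 mol

1.301 mol


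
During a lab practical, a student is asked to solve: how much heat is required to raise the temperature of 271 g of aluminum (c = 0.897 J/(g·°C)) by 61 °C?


q = mcΔT = 271 × 0.897 × 61
= 14828.31 J

14828.31 J


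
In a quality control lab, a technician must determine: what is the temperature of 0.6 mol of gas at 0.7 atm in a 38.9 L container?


PV = nRT  (R = 0.08206 L·atm/(mol·K))
T = PV/(nR) = 0.7×38.9/(0.6×0.08206)
= 27.23/0.049236
= 553.05 K

553.05 K


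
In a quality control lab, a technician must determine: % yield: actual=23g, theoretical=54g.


% yield = actual/theoretical × 100
= 23/54 × 100
= 42.59%

42.59%


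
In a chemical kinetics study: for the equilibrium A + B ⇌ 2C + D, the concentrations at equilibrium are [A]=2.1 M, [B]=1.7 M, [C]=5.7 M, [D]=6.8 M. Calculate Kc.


Kc = [C]^2[D]/([A][B])
= (5.7^2 × 6.8^1)/(2.1^1 × 1.7^1)
= 220.932/3.57
= 61.89

61.89


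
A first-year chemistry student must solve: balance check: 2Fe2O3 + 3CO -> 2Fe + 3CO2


Equation: 2Fe2O3 + 3CO -> 2Fe + 3CO2
Check atoms: C: 3=3, Fe: 4≠2, O: 9≠6
Not balanced

No, not balanced


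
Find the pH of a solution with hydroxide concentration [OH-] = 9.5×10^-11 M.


pOH = -log10([OH-]) = -log10(9.5×10^-11)
= 11 - log10(9.5) = 10.02
pH = 14 - pOH = 14 - 10.02 = 3.98

3.98


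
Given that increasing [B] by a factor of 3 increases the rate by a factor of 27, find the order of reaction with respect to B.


rate ∝ [B]^n
3^n = 27 → n = 3
Order in B: 3

3


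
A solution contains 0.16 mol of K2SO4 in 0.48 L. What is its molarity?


M = n/V = 0.16/0.48 = 0.333 mol/L

0.333 M


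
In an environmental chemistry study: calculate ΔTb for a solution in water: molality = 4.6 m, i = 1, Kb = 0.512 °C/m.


ΔTb = Kb × m × i
= 0.512 × 4.6 × 1
= 2.3552 °C

2.3552 °C


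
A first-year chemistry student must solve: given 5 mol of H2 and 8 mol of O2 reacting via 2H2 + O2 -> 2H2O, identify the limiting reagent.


Mole ratio available / coefficient:
  H2: 5/2 = 2.500
  O2: 8/1 = 8.000
Smaller ratio is limiting.

H2


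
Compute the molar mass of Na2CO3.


M(Na2CO3) = 2×22.99 + 1×12.01 + 3×16.0
= 45.98 + 12.01 + 48.0
= 105.99 g/mol

105.99 g/mol


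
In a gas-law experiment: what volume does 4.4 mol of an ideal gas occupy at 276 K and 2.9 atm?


PV = nRT  (R = 0.08206 L·atm/(mol·K))
V = nRT/P = 4.4×0.08206×276/2.9
= 34.363 L

34.363 L


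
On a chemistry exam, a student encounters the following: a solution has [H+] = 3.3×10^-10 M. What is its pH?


pH = -log10([H+]) = -log10(3.3×10^-10)
= 10 - log10(3.3)
= 10 - 0.52
= 9.48

9.48


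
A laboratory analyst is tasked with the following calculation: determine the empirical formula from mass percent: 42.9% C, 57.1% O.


Assume 100 g sample. Moles of each element:
  C: 42.9/12.01 = 3.572 mol
  O: 57.1/16.0 = 3.569 mol
Divide by smallest (3.569):
  C: 3.572/3.569 = 1.0
  O: 3.569/3.569 = 1.0
Empirical formula: CO

CO


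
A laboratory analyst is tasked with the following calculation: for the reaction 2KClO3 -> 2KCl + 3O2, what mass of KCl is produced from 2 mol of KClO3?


Mole ratio KCl:KClO3 = 2:2
n(KCl) = 2 × 2/2 = 2.000 mol
mass = 2.000 × 74.55 = 149.1 g

149.1 g


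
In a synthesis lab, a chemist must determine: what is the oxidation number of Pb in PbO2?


x + 2(-2) = 0, so x = +4
Oxidation number: +4

+4


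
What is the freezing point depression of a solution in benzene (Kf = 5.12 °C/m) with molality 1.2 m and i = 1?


ΔTf = Kf × m × i
= 5.12 × 1.2 × 1
= 6.144 °C

6.144 °C


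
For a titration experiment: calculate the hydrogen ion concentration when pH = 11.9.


[H+] = 10^(-pH) = 10^(-11.9)
= 1.26×10^-12 M

1.26×10^-12 M


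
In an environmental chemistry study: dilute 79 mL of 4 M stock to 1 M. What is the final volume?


C1V1 = C2V2
4 × 79 = 1 × V2
V2 = 316/1 = 316.0 mL

316.0 mL


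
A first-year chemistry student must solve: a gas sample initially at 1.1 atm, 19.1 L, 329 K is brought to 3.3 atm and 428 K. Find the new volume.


P1V1/T1 = P2V2/T2
V2 = P1V1T2/(T1P2)
= 1.1×19.1×428/(329×3.3)
= 8.282 L

8.282 L


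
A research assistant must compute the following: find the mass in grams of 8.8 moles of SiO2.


M(SiO2) = 60.09 g/mol
mass = n × M = 8.8 × 60.09 = 528.79 g

528.79 g


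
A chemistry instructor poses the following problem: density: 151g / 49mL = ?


ρ = mass/volume
= 151/49
= 3.082 g/mL

3.082 g/mL


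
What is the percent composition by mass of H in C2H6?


M(C2H6) = 2×12.01 + 6×1.008 = 30.068 g/mol
Mass of H = 6 × 1.008 = 6.048 g/mol
% H = 6.048/30.068 × 100 = 20.11%

20.11%


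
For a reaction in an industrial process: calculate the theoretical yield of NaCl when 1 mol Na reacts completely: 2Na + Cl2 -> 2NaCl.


Mole ratio NaCl:Na = 2:2
n(NaCl) = 1 × 2/2 = 1.000 mol
mass = 1.000 × 58.44 = 58.44 g

58.44 g


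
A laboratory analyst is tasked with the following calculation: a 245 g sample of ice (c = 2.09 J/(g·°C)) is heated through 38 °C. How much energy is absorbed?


q = mcΔT = 245 × 2.09 × 38
= 19457.90 J

19457.90 J


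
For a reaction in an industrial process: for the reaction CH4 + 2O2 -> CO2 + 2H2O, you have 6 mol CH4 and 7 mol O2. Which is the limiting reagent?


Mole ratio available / coefficient:
  CH4: 6/1 = 6.000
  O2: 7/2 = 3.500
Smaller ratio is limiting.

O2


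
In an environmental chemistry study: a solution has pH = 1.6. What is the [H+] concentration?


[H+] = 10^(-pH) = 10^(-1.6)
= 2.51×10^-2 M

2.51×10^-2 M


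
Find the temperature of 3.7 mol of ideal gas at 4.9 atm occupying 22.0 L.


PV = nRT  (R = 0.08206 L·atm/(mol·K))
T = PV/(nR) = 4.9×22.0/(3.7×0.08206)
= 107.80/0.303622
= 355.05 K

355.05 K


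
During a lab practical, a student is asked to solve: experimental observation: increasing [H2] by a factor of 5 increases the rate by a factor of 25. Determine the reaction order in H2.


rate ∝ [H2]^n
5^n = 25 → n = 2
Order in H2: 2

2


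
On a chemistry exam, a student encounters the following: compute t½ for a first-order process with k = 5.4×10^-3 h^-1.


t½ = ln2/k = 0.693147/(5.4×10^-3 h^-1)
= 128.4 h

128.4 h


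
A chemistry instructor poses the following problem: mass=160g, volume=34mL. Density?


ρ = mass/volume
= 160/34
= 4.706 g/mL

4.706 g/mL


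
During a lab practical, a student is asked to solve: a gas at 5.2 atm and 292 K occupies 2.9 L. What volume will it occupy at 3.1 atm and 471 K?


P1V1/T1 = P2V2/T2
V2 = P1V1T2/(T1P2)
= 5.2×2.9×471/(292×3.1)
= 7.847 L

7.847 L


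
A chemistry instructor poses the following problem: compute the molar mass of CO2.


M(CO2) = 1×12.01 + 2×16.0
= 12.01 + 32.0
= 44.01 g/mol

44.01 g/mol


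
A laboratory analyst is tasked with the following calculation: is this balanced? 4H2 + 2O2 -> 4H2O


Equation: 4H2 + 2O2 -> 4H2O
Check atoms: H: 8=8, O: 4=4
Balanced

Yes, balanced


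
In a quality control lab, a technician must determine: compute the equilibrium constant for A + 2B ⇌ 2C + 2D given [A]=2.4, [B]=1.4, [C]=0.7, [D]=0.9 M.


Kc = [C]^2[D]^2/([A][B]^2)
= (0.7^2 × 0.9^2)/(2.4^1 × 1.4^2)
= 0.3969/4.704
= 0.08438

0.08438


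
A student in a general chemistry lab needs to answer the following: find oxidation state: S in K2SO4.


2(+1) + x + 4(-2) = 0, so x = +6
Oxidation number: +6

+6


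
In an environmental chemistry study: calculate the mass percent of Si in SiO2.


M(SiO2) = 1×28.09 + 2×16.0 = 60.09 g/mol
Mass of Si = 1 × 28.09 = 28.09 g/mol
% Si = 28.09/60.09 × 100 = 46.75%

46.75%


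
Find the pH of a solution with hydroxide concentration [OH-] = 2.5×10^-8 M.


pOH = -log10([OH-]) = -log10(2.5×10^-8)
= 8 - log10(2.5) = 7.6
pH = 14 - pOH = 14 - 7.6 = 6.4

6.4


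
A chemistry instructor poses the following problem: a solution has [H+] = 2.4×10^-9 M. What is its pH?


pH = -log10([H+]) = -log10(2.4×10^-9)
= 9 - log10(2.4)
= 9 - 0.38
= 8.62

8.62


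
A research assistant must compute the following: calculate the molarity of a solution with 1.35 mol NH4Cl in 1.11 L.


M = n/V = 1.35/1.11 = 1.216 mol/L

1.216 M


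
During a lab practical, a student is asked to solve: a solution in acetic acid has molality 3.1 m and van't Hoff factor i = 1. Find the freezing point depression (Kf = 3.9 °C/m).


ΔTf = Kf × m × i
= 3.9 × 3.1 × 1
= 12.09 °C

12.09 °C


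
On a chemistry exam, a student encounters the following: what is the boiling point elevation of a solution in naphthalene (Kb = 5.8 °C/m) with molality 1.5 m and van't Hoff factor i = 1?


ΔTb = Kb × m × i
= 5.8 × 1.5 × 1
= 8.7 °C

8.7 °C


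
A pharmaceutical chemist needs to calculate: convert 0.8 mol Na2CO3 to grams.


M(Na2CO3) = 105.99 g/mol
mass = n × M = 0.8 × 105.99 = 84.79 g

84.79 g


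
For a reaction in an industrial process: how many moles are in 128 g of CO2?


M(CO2) = 44.01 g/mol
n = mass/M = 128/44.01 = 2.9084 mol

2.9084 mol


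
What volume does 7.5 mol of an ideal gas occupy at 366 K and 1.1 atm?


PV = nRT  (R = 0.08206 L·atm/(mol·K))
V = nRT/P = 7.5×0.08206×366/1.1
= 204.777 L

204.777 L


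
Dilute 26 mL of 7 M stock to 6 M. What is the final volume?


C1V1 = C2V2
7 × 26 = 6 × V2
V2 = 182/6 = 30.33 mL

30.33 mL


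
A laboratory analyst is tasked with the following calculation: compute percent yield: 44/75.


% yield = actual/theoretical × 100
= 44/75 × 100
= 58.67%

58.67%


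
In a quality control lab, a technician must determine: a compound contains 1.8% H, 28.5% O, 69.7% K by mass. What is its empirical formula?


Assume 100 g sample. Moles of each element:
  H: 1.8/1.008 = 1.786 mol
  O: 28.5/16.0 = 1.781 mol
  K: 69.7/39.1 = 1.783 mol
Divide by smallest (1.781):
  H: 1.786/1.781 = 1.0
  O: 1.781/1.781 = 1.0
  K: 1.783/1.781 = 1.0
Empirical formula: KOH

KOH


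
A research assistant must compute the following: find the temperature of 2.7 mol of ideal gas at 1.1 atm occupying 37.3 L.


PV = nRT  (R = 0.08206 L·atm/(mol·K))
T = PV/(nR) = 1.1×37.3/(2.7×0.08206)
= 41.03/0.221562
= 185.19 K

185.19 K


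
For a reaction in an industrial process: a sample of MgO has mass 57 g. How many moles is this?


M(MgO) = 40.31 g/mol
n = mass/M = 57/40.31 = 1.414 mol

1.414 mol


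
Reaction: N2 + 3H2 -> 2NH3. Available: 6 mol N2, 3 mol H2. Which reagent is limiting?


Mole ratio available / coefficient:
  N2: 6/1 = 6.000
  H2: 3/3 = 1.000
Smaller ratio is limiting.

H2


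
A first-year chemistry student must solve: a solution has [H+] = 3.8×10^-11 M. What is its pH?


pH = -log10([H+]) = -log10(3.8×10^-11)
= 11 - log10(3.8)
= 11 - 0.58
= 10.42

10.42


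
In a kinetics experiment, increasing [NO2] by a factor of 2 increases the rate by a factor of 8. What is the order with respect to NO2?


rate ∝ [NO2]^n
2^n = 8 → n = 3
Order in NO2: 3

3


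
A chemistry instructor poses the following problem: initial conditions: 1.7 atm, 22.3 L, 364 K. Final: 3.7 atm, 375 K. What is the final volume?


P1V1/T1 = P2V2/T2
V2 = P1V1T2/(T1P2)
= 1.7×22.3×375/(364×3.7)
= 10.556 L

10.556 L


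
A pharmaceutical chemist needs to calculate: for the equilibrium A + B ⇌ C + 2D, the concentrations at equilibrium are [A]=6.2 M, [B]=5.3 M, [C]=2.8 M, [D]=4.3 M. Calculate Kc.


Kc = [C][D]^2/([A][B])
= (2.8^1 × 4.3^2)/(6.2^1 × 5.3^1)
= 51.772/32.86
= 1.576

1.576


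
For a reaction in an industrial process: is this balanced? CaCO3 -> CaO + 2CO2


Equation: CaCO3 -> CaO + 2CO2
Check atoms: C: 1≠2, Ca: 1=1, O: 3≠5
Not balanced

No, not balanced


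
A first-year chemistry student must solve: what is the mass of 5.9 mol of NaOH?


M(NaOH) = 40.0 g/mol
mass = n × M = 5.9 × 40.0 = 236.00 g

236.00 g


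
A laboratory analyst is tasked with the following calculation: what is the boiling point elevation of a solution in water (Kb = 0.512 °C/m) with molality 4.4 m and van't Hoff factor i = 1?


ΔTb = Kb × m × i
= 0.512 × 4.4 × 1
= 2.2528 °C

2.2528 °C


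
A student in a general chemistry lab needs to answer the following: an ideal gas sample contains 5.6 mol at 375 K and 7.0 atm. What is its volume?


PV = nRT  (R = 0.08206 L·atm/(mol·K))
V = nRT/P = 5.6×0.08206×375/7.0
= 24.618 L

24.618 L


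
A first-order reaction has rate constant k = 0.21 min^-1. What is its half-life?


t½ = ln2/k = 0.693147/(0.21 min^-1)
= 3.301 min

3.301 min


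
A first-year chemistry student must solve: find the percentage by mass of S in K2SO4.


M(K2SO4) = 2×39.1 + 1×32.07 + 4×16.0 = 174.27 g/mol
Mass of S = 1 × 32.07 = 32.07 g/mol
% S = 32.07/174.27 × 100 = 18.40%

18.40%


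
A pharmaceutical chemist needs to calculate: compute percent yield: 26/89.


% yield = actual/theoretical × 100
= 26/89 × 100
= 29.21%

29.21%


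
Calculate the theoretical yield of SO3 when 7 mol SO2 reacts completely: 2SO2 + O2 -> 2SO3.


Mole ratio SO3:SO2 = 2:2
n(SO3) = 7 × 2/2 = 7.000 mol
mass = 7.000 × 80.07 = 560.49 g

560.49 g


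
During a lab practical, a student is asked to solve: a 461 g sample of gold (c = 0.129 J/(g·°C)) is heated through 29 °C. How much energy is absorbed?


q = mcΔT = 461 × 0.129 × 29
= 1724.60 J

1724.60 J


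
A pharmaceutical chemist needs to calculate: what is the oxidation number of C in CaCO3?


(+2) + x + 3(-2) = 0, so x = +4
Oxidation number: +4

+4


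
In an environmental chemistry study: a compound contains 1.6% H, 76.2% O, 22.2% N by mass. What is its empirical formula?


Assume 100 g sample. Moles of each element:
  H: 1.6/1.008 = 1.587 mol
  O: 76.2/16.0 = 4.763 mol
  N: 22.2/14.01 = 1.585 mol
Divide by smallest (1.585):
  H: 1.587/1.585 = 1.0
  O: 4.763/1.585 = 3.01
  N: 1.585/1.585 = 1.0
Empirical formula: HNO3

HNO3


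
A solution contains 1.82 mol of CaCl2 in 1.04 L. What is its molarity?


M = n/V = 1.82/1.04 = 1.750 mol/L

1.750 M


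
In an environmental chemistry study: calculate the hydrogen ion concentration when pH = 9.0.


[H+] = 10^(-pH) = 10^(-9.0)
= 1.0×10^-9 M

1.0×10^-9 M


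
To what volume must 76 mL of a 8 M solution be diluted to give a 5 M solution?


C1V1 = C2V2
8 × 76 = 5 × V2
V2 = 608/5 = 121.6 mL

121.6 mL


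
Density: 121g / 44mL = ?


ρ = mass/volume
= 121/44
= 2.75 g/mL

2.75 g/mL


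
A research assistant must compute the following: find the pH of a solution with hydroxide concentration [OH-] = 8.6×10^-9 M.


pOH = -log10([OH-]) = -log10(8.6×10^-9)
= 9 - log10(8.6) = 8.07
pH = 14 - pOH = 14 - 8.07 = 5.93

5.93


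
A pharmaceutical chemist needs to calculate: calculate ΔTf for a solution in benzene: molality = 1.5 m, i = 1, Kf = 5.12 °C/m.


ΔTf = Kf × m × i
= 5.12 × 1.5 × 1
= 7.68 °C

7.68 °C


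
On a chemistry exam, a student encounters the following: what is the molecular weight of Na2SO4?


M(Na2SO4) = 2×22.99 + 1×32.07 + 4×16.0
= 45.98 + 32.07 + 64.0
= 142.05 g/mol

142.05 g/mol


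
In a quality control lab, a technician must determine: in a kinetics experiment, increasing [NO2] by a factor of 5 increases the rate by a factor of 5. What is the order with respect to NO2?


rate ∝ [NO2]^n
5^n = 5 → n = 1
Order in NO2: 1

1


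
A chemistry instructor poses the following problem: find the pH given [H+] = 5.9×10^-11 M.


pH = -log10([H+]) = -log10(5.9×10^-11)
= 11 - log10(5.9)
= 11 - 0.77
= 10.23

10.23


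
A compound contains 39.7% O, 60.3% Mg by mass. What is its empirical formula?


Assume 100 g sample. Moles of each element:
  O: 39.7/16.0 = 2.481 mol
  Mg: 60.3/24.31 = 2.48 mol
Divide by smallest (2.48):
  O: 2.481/2.48 = 1.0
  Mg: 2.48/2.48 = 1.0
Empirical formula: MgO

MgO


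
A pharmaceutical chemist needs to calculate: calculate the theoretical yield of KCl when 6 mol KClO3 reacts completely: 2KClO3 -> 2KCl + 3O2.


Mole ratio KCl:KClO3 = 2:2
n(KCl) = 6 × 2/2 = 6.000 mol
mass = 6.000 × 74.55 = 447.3 g

447.3 g


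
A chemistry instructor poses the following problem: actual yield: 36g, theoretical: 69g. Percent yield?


% yield = actual/theoretical × 100
= 36/69 × 100
= 52.17%

52.17%


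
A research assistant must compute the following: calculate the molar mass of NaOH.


M(NaOH) = 1×22.99 + 1×16.0 + 1×1.008
= 22.99 + 16.0 + 1.01
= 40.0 g/mol

40.0 g/mol


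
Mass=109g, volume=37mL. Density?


ρ = mass/volume
= 109/37
= 2.946 g/mL

2.946 g/mL


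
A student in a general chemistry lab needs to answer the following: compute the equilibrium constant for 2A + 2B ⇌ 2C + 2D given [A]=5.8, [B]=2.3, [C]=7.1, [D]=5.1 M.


Kc = [C]^2[D]^2/([A]^2[B]^2)
= (7.1^2 × 5.1^2)/(5.8^2 × 2.3^2)
= 1311.1641/177.9556
= 7.368

7.368


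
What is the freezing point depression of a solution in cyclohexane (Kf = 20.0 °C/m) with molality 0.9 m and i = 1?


ΔTf = Kf × m × i
= 20.0 × 0.9 × 1
= 18.0 °C

18.0 °C


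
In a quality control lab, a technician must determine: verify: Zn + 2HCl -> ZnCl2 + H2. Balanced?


Equation: Zn + 2HCl -> ZnCl2 + H2
Check atoms: Cl: 2=2, H: 2=2, Zn: 1=1
Balanced

Yes, balanced


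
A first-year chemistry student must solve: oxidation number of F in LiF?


F is always -1
Oxidation number: -1

-1


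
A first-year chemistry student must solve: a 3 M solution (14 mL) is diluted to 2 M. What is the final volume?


C1V1 = C2V2
3 × 14 = 2 × V2
V2 = 42/2 = 21.0 mL

21.0 mL


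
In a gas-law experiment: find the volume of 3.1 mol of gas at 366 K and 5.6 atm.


PV = nRT  (R = 0.08206 L·atm/(mol·K))
V = nRT/P = 3.1×0.08206×366/5.6
= 16.626 L

16.626 L


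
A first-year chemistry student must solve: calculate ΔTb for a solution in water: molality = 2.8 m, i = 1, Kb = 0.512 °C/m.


ΔTb = Kb × m × i
= 0.512 × 2.8 × 1
= 1.4336 °C

1.4336 °C


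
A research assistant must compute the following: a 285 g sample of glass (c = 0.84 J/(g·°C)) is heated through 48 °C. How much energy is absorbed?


q = mcΔT = 285 × 0.84 × 48
= 11491.20 J

11491.20 J


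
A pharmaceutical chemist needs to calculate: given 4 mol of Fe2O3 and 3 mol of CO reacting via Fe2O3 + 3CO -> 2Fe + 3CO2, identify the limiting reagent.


Mole ratio available / coefficient:
  Fe2O3: 4/1 = 4.000
  CO: 3/3 = 1.000
Smaller ratio is limiting.

CO


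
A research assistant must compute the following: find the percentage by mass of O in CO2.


M(CO2) = 1×12.01 + 2×16.0 = 44.01 g/mol
Mass of O = 2 × 16.0 = 32.00 g/mol
% O = 32.00/44.01 × 100 = 72.71%

72.71%


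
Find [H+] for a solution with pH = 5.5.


[H+] = 10^(-pH) = 10^(-5.5)
= 3.16×10^-6 M

3.16×10^-6 M


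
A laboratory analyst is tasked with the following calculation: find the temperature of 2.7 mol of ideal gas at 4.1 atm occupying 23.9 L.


PV = nRT  (R = 0.08206 L·atm/(mol·K))
T = PV/(nR) = 4.1×23.9/(2.7×0.08206)
= 97.99/0.221562
= 442.27 K

442.27 K


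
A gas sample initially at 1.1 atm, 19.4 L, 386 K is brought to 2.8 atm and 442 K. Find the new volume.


P1V1/T1 = P2V2/T2
V2 = P1V1T2/(T1P2)
= 1.1×19.4×442/(386×2.8)
= 8.727 L

8.727 L


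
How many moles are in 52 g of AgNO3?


M(AgNO3) = 169.88 g/mol
n = mass/M = 52/169.88 = 0.3061 mol

0.3061 mol


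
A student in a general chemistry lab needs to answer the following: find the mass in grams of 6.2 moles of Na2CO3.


M(Na2CO3) = 105.99 g/mol
mass = n × M = 6.2 × 105.99 = 657.14 g

657.14 g


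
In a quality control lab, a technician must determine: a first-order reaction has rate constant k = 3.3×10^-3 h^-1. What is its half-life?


t½ = ln2/k = 0.693147/(3.3×10^-3 h^-1)
= 210.0 h

210.0 h


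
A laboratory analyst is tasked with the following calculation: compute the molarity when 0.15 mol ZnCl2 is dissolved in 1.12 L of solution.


M = n/V = 0.15/1.12 = 0.134 mol/L

0.134 M


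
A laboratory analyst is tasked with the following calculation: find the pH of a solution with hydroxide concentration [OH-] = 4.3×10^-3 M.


pOH = -log10([OH-]) = -log10(4.3×10^-3)
= 3 - log10(4.3) = 2.37
pH = 14 - pOH = 14 - 2.37 = 11.63

11.63


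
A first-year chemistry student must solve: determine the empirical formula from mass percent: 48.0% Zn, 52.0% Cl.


Assume 100 g sample. Moles of each element:
  Zn: 48.0/65.38 = 0.734 mol
  Cl: 52.0/35.45 = 1.467 mol
Divide by smallest (0.734):
  Zn: 0.734/0.734 = 1.0
  Cl: 1.467/0.734 = 2.0
Empirical formula: ZnCl2

ZnCl2


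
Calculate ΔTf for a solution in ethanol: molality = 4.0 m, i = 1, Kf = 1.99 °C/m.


ΔTf = Kf × m × i
= 1.99 × 4.0 × 1
= 7.96 °C

7.96 °C


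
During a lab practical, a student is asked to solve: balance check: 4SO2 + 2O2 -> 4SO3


Equation: 4SO2 + 2O2 -> 4SO3
Check atoms: O: 12=12, S: 4=4
Balanced

Yes, balanced


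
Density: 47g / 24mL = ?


ρ = mass/volume
= 47/24
= 1.958 g/mL

1.958 g/mL


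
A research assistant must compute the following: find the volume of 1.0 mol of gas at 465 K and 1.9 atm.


PV = nRT  (R = 0.08206 L·atm/(mol·K))
V = nRT/P = 1.0×0.08206×465/1.9
= 20.083 L

20.083 L


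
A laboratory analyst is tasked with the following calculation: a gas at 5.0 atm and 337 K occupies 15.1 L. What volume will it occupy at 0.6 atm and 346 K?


P1V1/T1 = P2V2/T2
V2 = P1V1T2/(T1P2)
= 5.0×15.1×346/(337×0.6)
= 129.194 L

129.194 L


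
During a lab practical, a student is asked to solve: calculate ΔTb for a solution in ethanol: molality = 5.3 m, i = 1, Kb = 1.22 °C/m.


ΔTb = Kb × m × i
= 1.22 × 5.3 × 1
= 6.466 °C

6.466 °C


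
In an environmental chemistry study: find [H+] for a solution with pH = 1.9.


[H+] = 10^(-pH) = 10^(-1.9)
= 1.26×10^-2 M

1.26×10^-2 M


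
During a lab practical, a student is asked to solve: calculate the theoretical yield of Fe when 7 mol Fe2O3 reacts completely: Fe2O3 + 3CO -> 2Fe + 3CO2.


Mole ratio Fe:Fe2O3 = 2:1
n(Fe) = 7 × 2/1 = 14.000 mol
mass = 14.000 × 55.85 = 781.9 g

781.9 g


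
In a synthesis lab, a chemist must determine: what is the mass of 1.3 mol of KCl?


M(KCl) = 74.55 g/mol
mass = n × M = 1.3 × 74.55 = 96.92 g

96.92 g


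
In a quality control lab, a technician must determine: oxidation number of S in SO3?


x + 3(-2) = 0, so x = +6
Oxidation number: +6

+6


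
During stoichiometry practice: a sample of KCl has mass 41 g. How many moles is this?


M(KCl) = 74.55 g/mol
n = mass/M = 41/74.55 = 0.55 mol

0.55 mol


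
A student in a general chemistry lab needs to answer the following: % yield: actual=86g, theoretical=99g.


% yield = actual/theoretical × 100
= 86/99 × 100
= 86.87%

86.87%


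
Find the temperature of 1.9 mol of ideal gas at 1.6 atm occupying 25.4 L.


PV = nRT  (R = 0.08206 L·atm/(mol·K))
T = PV/(nR) = 1.6×25.4/(1.9×0.08206)
= 40.64/0.155914
= 260.66 K

260.66 K


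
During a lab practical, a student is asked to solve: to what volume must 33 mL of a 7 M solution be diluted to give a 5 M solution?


C1V1 = C2V2
7 × 33 = 5 × V2
V2 = 231/5 = 46.2 mL

46.2 mL


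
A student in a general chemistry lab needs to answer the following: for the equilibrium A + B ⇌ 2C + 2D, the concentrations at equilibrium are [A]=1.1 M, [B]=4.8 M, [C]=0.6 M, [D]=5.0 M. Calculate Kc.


Kc = [C]^2[D]^2/([A][B])
= (0.6^2 × 5.0^2)/(1.1^1 × 4.8^1)
= 9/5.28
= 1.705

1.705


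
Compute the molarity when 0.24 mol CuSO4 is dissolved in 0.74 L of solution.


M = n/V = 0.24/0.74 = 0.324 mol/L

0.324 M


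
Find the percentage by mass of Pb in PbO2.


M(PbO2) = 1×207.2 + 2×16.0 = 239.20 g/mol
Mass of Pb = 1 × 207.2 = 207.20 g/mol
% Pb = 207.20/239.20 × 100 = 86.62%

86.62%


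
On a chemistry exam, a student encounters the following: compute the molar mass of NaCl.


M(NaCl) = 1×22.99 + 1×35.45
= 22.99 + 35.45
= 58.44 g/mol

58.44 g/mol


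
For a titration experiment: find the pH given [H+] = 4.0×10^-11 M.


pH = -log10([H+]) = -log10(4.0×10^-11)
= 11 - log10(4.0)
= 11 - 0.6
= 10.4

10.4


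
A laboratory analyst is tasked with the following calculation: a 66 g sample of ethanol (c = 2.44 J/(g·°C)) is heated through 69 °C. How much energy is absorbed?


q = mcΔT = 66 × 2.44 × 69
= 11111.76 J

11111.76 J


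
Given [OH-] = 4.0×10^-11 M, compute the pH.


pOH = -log10([OH-]) = -log10(4.0×10^-11)
= 11 - log10(4.0) = 10.4
pH = 14 - pOH = 14 - 10.4 = 3.6

3.6


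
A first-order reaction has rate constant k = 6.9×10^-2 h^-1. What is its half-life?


t½ = ln2/k = 0.693147/(6.9×10^-2 h^-1)
= 10.05 h

10.05 h


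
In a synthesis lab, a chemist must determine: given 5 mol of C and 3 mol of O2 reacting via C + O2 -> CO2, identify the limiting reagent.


Mole ratio available / coefficient:
  C: 5/1 = 5.000
  O2: 3/1 = 3.000
Smaller ratio is limiting.

O2


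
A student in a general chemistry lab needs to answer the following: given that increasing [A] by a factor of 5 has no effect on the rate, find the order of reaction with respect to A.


rate ∝ [A]^n
rate ∝ [A]^0
Order in A: 0

0


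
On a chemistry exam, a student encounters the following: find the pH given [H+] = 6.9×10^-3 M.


pH = -log10([H+]) = -log10(6.9×10^-3)
= 3 - log10(6.9)
= 3 - 0.84
= 2.16

2.16


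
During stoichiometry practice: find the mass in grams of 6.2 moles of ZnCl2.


M(ZnCl2) = 136.28 g/mol
mass = n × M = 6.2 × 136.28 = 844.94 g

844.94 g


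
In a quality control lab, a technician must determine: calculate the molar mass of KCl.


M(KCl) = 1×39.1 + 1×35.45
= 39.1 + 35.45
= 74.55 g/mol

74.55 g/mol


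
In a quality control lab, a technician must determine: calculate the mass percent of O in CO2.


M(CO2) = 1×12.01 + 2×16.0 = 44.01 g/mol
Mass of O = 2 × 16.0 = 32.00 g/mol
% O = 32.00/44.01 × 100 = 72.71%

72.71%


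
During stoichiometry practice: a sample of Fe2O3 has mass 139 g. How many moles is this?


M(Fe2O3) = 159.7 g/mol
n = mass/M = 139/159.7 = 0.8704 mol

0.8704 mol


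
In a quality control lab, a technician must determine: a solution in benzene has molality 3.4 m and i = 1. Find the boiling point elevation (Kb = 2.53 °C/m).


ΔTb = Kb × m × i
= 2.53 × 3.4 × 1
= 8.602 °C

8.602 °C


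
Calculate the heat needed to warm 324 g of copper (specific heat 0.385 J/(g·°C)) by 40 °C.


q = mcΔT = 324 × 0.385 × 40
= 4989.60 J

4989.60 J


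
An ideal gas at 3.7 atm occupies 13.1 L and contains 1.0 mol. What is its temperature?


PV = nRT  (R = 0.08206 L·atm/(mol·K))
T = PV/(nR) = 3.7×13.1/(1.0×0.08206)
= 48.47/0.082060
= 590.67 K

590.67 K


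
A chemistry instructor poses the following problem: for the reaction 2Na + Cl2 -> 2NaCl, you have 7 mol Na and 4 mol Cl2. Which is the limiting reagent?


Mole ratio available / coefficient:
  Na: 7/2 = 3.500
  Cl2: 4/1 = 4.000
Smaller ratio is limiting.

Na


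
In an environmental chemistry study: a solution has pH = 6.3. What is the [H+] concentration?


[H+] = 10^(-pH) = 10^(-6.3)
= 5.01×10^-7 M

5.01×10^-7 M


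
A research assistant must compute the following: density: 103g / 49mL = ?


ρ = mass/volume
= 103/49
= 2.102 g/mL

2.102 g/mL


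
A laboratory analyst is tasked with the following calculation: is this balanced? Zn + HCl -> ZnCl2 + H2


Equation: Zn + HCl -> ZnCl2 + H2
Check atoms: Cl: 1≠2, H: 1≠2, Zn: 1=1
Not balanced

No, not balanced


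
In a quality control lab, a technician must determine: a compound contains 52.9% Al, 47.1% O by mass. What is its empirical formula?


Assume 100 g sample. Moles of each element:
  Al: 52.9/26.98 = 1.961 mol
  O: 47.1/16.0 = 2.944 mol
Divide by smallest (1.961):
  Al: 1.961/1.961 = 1.0
  O: 2.944/1.961 = 1.5
Multiply all ratios by 2 to obtain whole numbers.
Empirical formula: Al2O3

Al2O3
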